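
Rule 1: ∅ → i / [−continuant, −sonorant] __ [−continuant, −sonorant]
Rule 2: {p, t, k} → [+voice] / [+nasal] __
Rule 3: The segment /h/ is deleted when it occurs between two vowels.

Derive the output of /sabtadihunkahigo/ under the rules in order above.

sabitadiungaigo

Rule 1 (stop-cluster i-epenthesis): /b/ and /t/ form a stop–stop cluster, so [i] is inserted between them. /sabtadihunkahigo/ → sabitadihunkahigo.
Rule 2 (post-nasal voicing): /k/ is a voiceless stop immediately after the nasal /n/, so it voices to [g]. /sabitadihunkahigo/ → sabitadihungahigo.
Rule 3 (intervocalic h-deletion): /h/ occurs between vowels /i/ and /u/, so it deletes. /h/ occurs between vowels /a/ and /i/, so it deletes. /sabitadihungahigo/ → sabitadiungaigo.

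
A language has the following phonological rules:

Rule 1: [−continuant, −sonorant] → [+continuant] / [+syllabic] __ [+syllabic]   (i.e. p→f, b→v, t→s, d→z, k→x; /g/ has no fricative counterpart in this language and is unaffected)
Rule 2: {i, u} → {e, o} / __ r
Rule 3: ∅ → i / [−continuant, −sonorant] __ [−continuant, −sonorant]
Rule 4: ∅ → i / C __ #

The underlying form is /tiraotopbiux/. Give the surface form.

teraosopibiuxi

Rule 1 (intervocalic spirantization): /t/ is a stop between vowels /o/ and /o/, so it spirantizes to the fricative [s]. /tiraotopbiux/ → tiraosopbiux.
Rule 2 (pre-rhotic lowering): /i/ is a high vowel immediately before /r/, so it lowers to [e]. /tiraosopbiux/ → teraosopbiux.
Rule 3 (stop-cluster i-epenthesis): /p/ and /b/ form a stop–stop cluster, so [i] is inserted between them. /teraosopbiux/ → teraosopibiux.
Rule 4 (final i-epenthesis): the form ends in the consonant /x/, so [i] is inserted word-finally. /teraosopibiux/ → teraosopibiuxi.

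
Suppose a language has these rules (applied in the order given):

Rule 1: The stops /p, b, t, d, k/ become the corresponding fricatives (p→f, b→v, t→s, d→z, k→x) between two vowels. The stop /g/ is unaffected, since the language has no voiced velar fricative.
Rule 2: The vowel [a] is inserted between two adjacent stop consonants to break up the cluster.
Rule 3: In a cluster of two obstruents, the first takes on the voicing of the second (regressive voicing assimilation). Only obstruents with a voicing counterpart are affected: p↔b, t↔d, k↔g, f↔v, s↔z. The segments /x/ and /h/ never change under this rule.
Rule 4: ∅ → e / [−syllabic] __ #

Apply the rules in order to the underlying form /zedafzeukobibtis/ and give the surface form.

zezavzeuxovibatise

Rule 1 (intervocalic spirantization): /d/ is a stop between vowels /e/ and /a/, so it spirantizes to the fricative [z]. /k/ is a stop between vowels /u/ and /o/, so it spirantizes to the fricative [x]. /b/ is a stop between vowels /o/ and /i/, so it spirantizes to the fricative [v]. /zedafzeukobibtis/ → zezafzeuxovibtis.
Rule 2 (stop-cluster a-epenthesis): /b/ and /t/ form a stop–stop cluster, so [a] is inserted between them. /zezafzeuxovibtis/ → zezafzeuxovibatis.
Rule 3 (regressive voicing assimilation): /f/ precedes the voiced obstruent /z/, so it voices to [v] by assimilation. /zezafzeuxovibatis/ → zezavzeuxovibatis.
Rule 4 (final e-epenthesis): the form ends in the consonant /s/, so [e] is inserted word-finally. /zezavzeuxovibatis/ → zezavzeuxovibatise.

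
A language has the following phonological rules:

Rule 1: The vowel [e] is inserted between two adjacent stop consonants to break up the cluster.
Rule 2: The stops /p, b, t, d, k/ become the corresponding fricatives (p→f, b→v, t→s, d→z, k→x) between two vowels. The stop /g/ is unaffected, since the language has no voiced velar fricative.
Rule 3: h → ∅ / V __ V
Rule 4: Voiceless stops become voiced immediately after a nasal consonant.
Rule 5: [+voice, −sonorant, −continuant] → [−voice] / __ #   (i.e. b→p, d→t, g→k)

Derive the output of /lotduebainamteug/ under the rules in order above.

Rule 1 (stop-cluster e-epenthesis): /t/ and /d/ form a stop–stop cluster, so [e] is inserted between them. /lotduebainamteug/ → loteduebainamteug.
Rule 2 (intervocalic spirantization): /t/ is a stop between vowels /o/ and /e/, so it spirantizes to the fricative [s]. /d/ is a stop between vowels /e/ and /u/, so it spirantizes to the fricative [z]. /b/ is a stop between vowels /e/ and /a/, so it spirantizes to the fricative [v]. /loteduebainamteug/ → losezuevainamteug.
Rule 3 (intervocalic h-deletion): no segment meets the environment; /losezuevainamteug/ is unchanged.
Rule 4 (post-nasal voicing): /t/ is a voiceless stop immediately after the nasal /m/, so it voices to [d]. /losezuevainamteug/ → losezuevainamdeug.
Rule 5 (final devoicing): /g/ is a voiced stop in word-final position, so it devoices to [k]. /losezuevainamdeug/ → losezuevainamdeuk.

losezuevainamdeuk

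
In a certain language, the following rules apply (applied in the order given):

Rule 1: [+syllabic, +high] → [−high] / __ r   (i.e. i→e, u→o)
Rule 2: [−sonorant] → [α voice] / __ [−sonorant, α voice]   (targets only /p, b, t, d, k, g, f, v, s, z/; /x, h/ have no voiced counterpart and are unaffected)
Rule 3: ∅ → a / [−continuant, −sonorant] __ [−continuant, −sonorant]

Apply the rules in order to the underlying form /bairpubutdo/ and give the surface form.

baerpubudado

Rule 1 (pre-rhotic lowering): /i/ is a high vowel immediately before /r/, so it lowers to [e]. /bairpubutdo/ → baerpubutdo.
Rule 2 (regressive voicing assimilation): /t/ precedes the voiced obstruent /d/, so it voices to [d] by assimilation. /baerpubutdo/ → baerpubuddo.
Rule 3 (stop-cluster a-epenthesis): /d/ and /d/ form a stop–stop cluster, so [a] is inserted between them. /baerpubuddo/ → baerpubudado.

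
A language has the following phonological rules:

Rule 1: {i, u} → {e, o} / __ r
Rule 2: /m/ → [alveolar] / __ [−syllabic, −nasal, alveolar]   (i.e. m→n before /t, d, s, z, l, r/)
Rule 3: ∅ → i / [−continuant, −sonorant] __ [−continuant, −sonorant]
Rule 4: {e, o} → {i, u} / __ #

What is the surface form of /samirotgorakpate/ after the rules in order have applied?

samerotigorakipati

Rule 1 (pre-rhotic lowering): /i/ is a high vowel immediately before /r/, so it lowers to [e]. /samirotgorakpate/ → samerotgorakpate.
Rule 2 (nasal place assimilation): no segment meets the environment; /samerotgorakpate/ is unchanged.
Rule 3 (stop-cluster i-epenthesis): /t/ and /g/ form a stop–stop cluster, so [i] is inserted between them. /k/ and /p/ form a stop–stop cluster, so [i] is inserted between them. /samerotgorakpate/ → samerotigorakipate.
Rule 4 (final vowel raising): /e/ is a mid vowel in word-final position, so it raises to [i]. /samerotigorakipate/ → samerotigorakipati.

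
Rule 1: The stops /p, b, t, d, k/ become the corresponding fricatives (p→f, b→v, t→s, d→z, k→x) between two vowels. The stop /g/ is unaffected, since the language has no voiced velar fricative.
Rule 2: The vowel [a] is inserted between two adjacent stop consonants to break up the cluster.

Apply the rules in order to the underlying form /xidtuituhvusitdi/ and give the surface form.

xidatuisuhvusitadi

Rule 1 (intervocalic spirantization): /t/ is a stop between vowels /i/ and /u/, so it spirantizes to the fricative [s]. /xidtuituhvusitdi/ → xidtuisuhvusitdi.
Rule 2 (stop-cluster a-epenthesis): /d/ and /t/ form a stop–stop cluster, so [a] is inserted between them. /t/ and /d/ form a stop–stop cluster, so [a] is inserted between them. /xidtuisuhvusitdi/ → xidatuisuhvusitadi.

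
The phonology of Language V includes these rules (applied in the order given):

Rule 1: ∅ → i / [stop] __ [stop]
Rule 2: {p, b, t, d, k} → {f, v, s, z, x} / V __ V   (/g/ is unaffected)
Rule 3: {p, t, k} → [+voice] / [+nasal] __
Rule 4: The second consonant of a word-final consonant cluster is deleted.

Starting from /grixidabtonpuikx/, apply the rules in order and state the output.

grixizavisonbuik

Rule 1 (stop-cluster i-epenthesis): /b/ and /t/ form a stop–stop cluster, so [i] is inserted between them. /grixidabtonpuikx/ → grixidabitonpuikx.
Rule 2 (intervocalic spirantization): /d/ is a stop between vowels /i/ and /a/, so it spirantizes to the fricative [z]. /b/ is a stop between vowels /a/ and /i/, so it spirantizes to the fricative [v]. /t/ is a stop between vowels /i/ and /o/, so it spirantizes to the fricative [s]. /grixidabitonpuikx/ → grixizavisonpuikx.
Rule 3 (post-nasal voicing): /p/ is a voiceless stop immediately after the nasal /n/, so it voices to [b]. /grixizavisonpuikx/ → grixizavisonbuikx.
Rule 4 (final cluster simplification): /x/ is the second consonant of a word-final cluster /kx/, so it deletes. /grixizavisonbuikx/ → grixizavisonbuik.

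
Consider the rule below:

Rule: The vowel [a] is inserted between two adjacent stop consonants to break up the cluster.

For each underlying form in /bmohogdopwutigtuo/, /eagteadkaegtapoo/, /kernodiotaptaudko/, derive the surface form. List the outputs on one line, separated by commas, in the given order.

bmohogadopwutigatuo, eagateadakaegatapoo, kernodiotapataudako

/bmohogdopwutigtuo/: /g/ and /d/ form a stop–stop cluster, so [a] is inserted between them. /g/ and /t/ form a stop–stop cluster, so [a] is inserted between them. → [bmohogadopwutigatuo].
/eagteadkaegtapoo/: /g/ and /t/ form a stop–stop cluster, so [a] is inserted between them. /d/ and /k/ form a stop–stop cluster, so [a] is inserted between them. /g/ and /t/ form a stop–stop cluster, so [a] is inserted between them. → [eagateadakaegatapoo].
/kernodiotaptaudko/: /p/ and /t/ form a stop–stop cluster, so [a] is inserted between them. /d/ and /k/ form a stop–stop cluster, so [a] is inserted between them. → [kernodiotapataudako].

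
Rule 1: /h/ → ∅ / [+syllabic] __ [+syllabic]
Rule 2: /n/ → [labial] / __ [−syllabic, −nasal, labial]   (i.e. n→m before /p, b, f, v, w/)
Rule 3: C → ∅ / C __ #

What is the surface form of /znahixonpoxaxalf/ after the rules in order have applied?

Rule 1 (intervocalic h-deletion): /h/ occurs between vowels /a/ and /i/, so it deletes. /znahixonpoxaxalf/ → znaixonpoxaxalf.
Rule 2 (nasal place assimilation): /n/ precedes the labial consonant /p/, so it assimilates in place to [m]. /znaixonpoxaxalf/ → znaixompoxaxalf.
Rule 3 (final cluster simplification): /f/ is the second consonant of a word-final cluster /lf/, so it deletes. /znaixompoxaxalf/ → znaixompoxaxal.

znaixompoxaxal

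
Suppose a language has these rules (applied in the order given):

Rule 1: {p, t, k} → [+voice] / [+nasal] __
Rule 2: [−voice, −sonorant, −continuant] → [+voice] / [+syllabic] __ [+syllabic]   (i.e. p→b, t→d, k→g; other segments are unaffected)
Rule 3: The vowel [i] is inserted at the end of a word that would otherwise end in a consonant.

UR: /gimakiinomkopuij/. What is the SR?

Rule 1 (post-nasal voicing): /k/ is a voiceless stop immediately after the nasal /m/, so it voices to [g]. /gimakiinomkopuij/ → gimakiinomgopuij.
Rule 2 (intervocalic voicing): /k/ is a voiceless stop between vowels /a/ and /i/, so it voices to [g]. /p/ is a voiceless stop between vowels /o/ and /u/, so it voices to [b]. /gimakiinomgopuij/ → gimagiinomgobuij.
Rule 3 (final i-epenthesis): the form ends in the consonant /j/, so [i] is inserted word-finally. /gimagiinomgobuij/ → gimagiinomgobuiji.

gimagiinomgobuiji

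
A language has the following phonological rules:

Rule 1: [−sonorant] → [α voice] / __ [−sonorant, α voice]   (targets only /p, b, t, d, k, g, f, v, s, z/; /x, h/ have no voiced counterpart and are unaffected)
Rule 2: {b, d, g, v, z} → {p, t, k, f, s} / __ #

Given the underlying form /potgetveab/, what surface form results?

podgedveap

Rule 1 (regressive voicing assimilation): /t/ precedes the voiced obstruent /g/, so it voices to [d] by assimilation. /t/ precedes the voiced obstruent /v/, so it voices to [d] by assimilation. /potgetveab/ → podgedveab.
Rule 2 (final devoicing): /b/ is a voiced obstruent in word-final position, so it devoices to [p]. /podgedveab/ → podgedveap.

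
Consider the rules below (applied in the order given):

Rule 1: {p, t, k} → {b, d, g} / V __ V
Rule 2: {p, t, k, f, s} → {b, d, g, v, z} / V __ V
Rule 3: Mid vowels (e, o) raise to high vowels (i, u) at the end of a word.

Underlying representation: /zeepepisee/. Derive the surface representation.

Rule 1 (intervocalic voicing): /p/ is a voiceless stop between vowels /e/ and /e/, so it voices to [b]. /p/ is a voiceless stop between vowels /e/ and /i/, so it voices to [b]. /zeepepisee/ → zeebebisee.
Rule 2 (intervocalic voicing): /s/ is a voiceless obstruent between vowels /i/ and /e/, so it voices to [z]. /zeebebisee/ → zeebebizee.
Rule 3 (final vowel raising): /e/ is a mid vowel in word-final position, so it raises to [i]. /zeebebizee/ → zeebebizei.

zeebebizei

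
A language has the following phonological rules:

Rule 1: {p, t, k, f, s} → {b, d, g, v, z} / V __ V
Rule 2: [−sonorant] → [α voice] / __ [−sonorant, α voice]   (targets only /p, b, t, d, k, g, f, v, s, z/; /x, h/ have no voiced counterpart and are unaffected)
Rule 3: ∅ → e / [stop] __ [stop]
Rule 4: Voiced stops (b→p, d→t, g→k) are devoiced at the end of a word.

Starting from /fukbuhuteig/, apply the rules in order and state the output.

fugebuhudeik

Rule 1 (intervocalic voicing): /t/ is a voiceless obstruent between vowels /u/ and /e/, so it voices to [d]. /fukbuhuteig/ → fukbuhudeig.
Rule 2 (regressive voicing assimilation): /k/ precedes the voiced obstruent /b/, so it voices to [g] by assimilation. /fukbuhudeig/ → fugbuhudeig.
Rule 3 (stop-cluster e-epenthesis): /g/ and /b/ form a stop–stop cluster, so [e] is inserted between them. /fugbuhudeig/ → fugebuhudeig.
Rule 4 (final devoicing): /g/ is a voiced stop in word-final position, so it devoices to [k]. /fugebuhudeig/ → fugebuhudeik.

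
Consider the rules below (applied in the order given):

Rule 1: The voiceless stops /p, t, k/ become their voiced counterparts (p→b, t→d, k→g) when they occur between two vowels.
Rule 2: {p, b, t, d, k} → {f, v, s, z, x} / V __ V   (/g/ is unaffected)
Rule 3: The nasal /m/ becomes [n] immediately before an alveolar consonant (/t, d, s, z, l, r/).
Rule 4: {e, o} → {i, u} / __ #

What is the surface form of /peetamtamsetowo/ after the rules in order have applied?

peezantansezowu

Rule 1 (intervocalic voicing): /t/ is a voiceless stop between vowels /e/ and /a/, so it voices to [d]. /t/ is a voiceless stop between vowels /e/ and /o/, so it voices to [d]. /peetamtamsetowo/ → peedamtamsedowo.
Rule 2 (intervocalic spirantization): /d/ is a stop between vowels /e/ and /a/, so it spirantizes to the fricative [z]. /d/ is a stop between vowels /e/ and /o/, so it spirantizes to the fricative [z]. /peedamtamsedowo/ → peezamtamsezowo.
Rule 3 (nasal place assimilation): /m/ precedes the alveolar consonant /t/, so it assimilates in place to [n]. /m/ precedes the alveolar consonant /s/, so it assimilates in place to [n]. /peezamtamsezowo/ → peezantansezowo.
Rule 4 (final vowel raising): /o/ is a mid vowel in word-final position, so it raises to [u]. /peezantansezowo/ → peezantansezowu.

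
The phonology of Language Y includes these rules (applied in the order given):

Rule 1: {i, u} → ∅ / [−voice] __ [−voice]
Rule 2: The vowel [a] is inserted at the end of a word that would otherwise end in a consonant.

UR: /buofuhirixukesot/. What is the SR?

buofhirixkesota

Rule 1 (high vowel syncope): /u/ is a high vowel flanked by voiceless consonants /f/ and /h/, so it deletes. /u/ is a high vowel flanked by voiceless consonants /x/ and /k/, so it deletes. /buofuhirixukesot/ → buofhirixkesot.
Rule 2 (final a-epenthesis): the form ends in the consonant /t/, so [a] is inserted word-finally. /buofhirixkesot/ → buofhirixkesota.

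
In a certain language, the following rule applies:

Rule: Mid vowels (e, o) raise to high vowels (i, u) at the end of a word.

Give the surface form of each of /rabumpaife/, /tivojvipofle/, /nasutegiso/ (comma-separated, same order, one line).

rabumpaifi, tivojvipofli, nasutegisu

/rabumpaife/: /e/ is a mid vowel in word-final position, so it raises to [i]. → [rabumpaifi].
/tivojvipofle/: /e/ is a mid vowel in word-final position, so it raises to [i]. → [tivojvipofli].
/nasutegiso/: /o/ is a mid vowel in word-final position, so it raises to [u]. → [nasutegisu].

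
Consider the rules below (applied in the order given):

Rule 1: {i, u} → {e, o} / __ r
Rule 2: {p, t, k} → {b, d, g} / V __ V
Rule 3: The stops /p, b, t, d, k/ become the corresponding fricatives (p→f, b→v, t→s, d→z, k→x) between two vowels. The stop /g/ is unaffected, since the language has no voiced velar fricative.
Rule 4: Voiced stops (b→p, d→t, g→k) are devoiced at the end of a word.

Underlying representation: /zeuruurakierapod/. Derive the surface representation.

zeoruoragieravot

Rule 1 (pre-rhotic lowering): /u/ is a high vowel immediately before /r/, so it lowers to [o]. /u/ is a high vowel immediately before /r/, so it lowers to [o]. /zeuruurakierapod/ → zeoruorakierapod.
Rule 2 (intervocalic voicing): /k/ is a voiceless stop between vowels /a/ and /i/, so it voices to [g]. /p/ is a voiceless stop between vowels /a/ and /o/, so it voices to [b]. /zeoruorakierapod/ → zeoruoragierabod.
Rule 3 (intervocalic spirantization): /b/ is a stop between vowels /a/ and /o/, so it spirantizes to the fricative [v]. /zeoruoragierabod/ → zeoruoragieravod.
Rule 4 (final devoicing): /d/ is a voiced stop in word-final position, so it devoices to [t]. /zeoruoragieravod/ → zeoruoragieravot.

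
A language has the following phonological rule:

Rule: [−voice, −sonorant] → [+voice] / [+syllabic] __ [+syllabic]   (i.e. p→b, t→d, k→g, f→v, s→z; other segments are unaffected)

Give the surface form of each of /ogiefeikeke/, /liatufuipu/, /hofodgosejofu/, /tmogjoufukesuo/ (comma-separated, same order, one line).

ogieveigege, liaduvuibu, hovodgozejovu, tmogjouvugezuo

/ogiefeikeke/: /f/ is a voiceless obstruent between vowels /e/ and /e/, so it voices to [v]. /k/ is a voiceless obstruent between vowels /i/ and /e/, so it voices to [g]. /k/ is a voiceless obstruent between vowels /e/ and /e/, so it voices to [g]. → [ogieveigege].
/liatufuipu/: /t/ is a voiceless obstruent between vowels /a/ and /u/, so it voices to [d]. /f/ is a voiceless obstruent between vowels /u/ and /u/, so it voices to [v]. /p/ is a voiceless obstruent between vowels /i/ and /u/, so it voices to [b]. → [liaduvuibu].
/hofodgosejofu/: /f/ is a voiceless obstruent between vowels /o/ and /o/, so it voices to [v]. /s/ is a voiceless obstruent between vowels /o/ and /e/, so it voices to [z]. /f/ is a voiceless obstruent between vowels /o/ and /u/, so it voices to [v]. → [hovodgozejovu].
/tmogjoufukesuo/: /f/ is a voiceless obstruent between vowels /u/ and /u/, so it voices to [v]. /k/ is a voiceless obstruent between vowels /u/ and /e/, so it voices to [g]. /s/ is a voiceless obstruent between vowels /e/ and /u/, so it voices to [z]. → [tmogjouvugezuo].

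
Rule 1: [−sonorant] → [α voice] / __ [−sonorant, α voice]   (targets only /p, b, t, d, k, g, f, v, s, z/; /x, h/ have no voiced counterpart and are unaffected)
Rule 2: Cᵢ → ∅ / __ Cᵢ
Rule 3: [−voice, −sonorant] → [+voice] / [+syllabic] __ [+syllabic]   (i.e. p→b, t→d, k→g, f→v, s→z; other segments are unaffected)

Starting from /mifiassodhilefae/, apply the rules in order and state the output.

miviazothilevae

Rule 1 (regressive voicing assimilation): /d/ precedes the voiceless obstruent /h/, so it devoices to [t] by assimilation. /mifiassodhilefae/ → mifiassothilefae.
Rule 2 (degemination): /ss/ is a geminate; the first /s/ deletes. /mifiassothilefae/ → mifiasothilefae.
Rule 3 (intervocalic voicing): /f/ is a voiceless obstruent between vowels /i/ and /i/, so it voices to [v]. /s/ is a voiceless obstruent between vowels /a/ and /o/, so it voices to [z]. /f/ is a voiceless obstruent between vowels /e/ and /a/, so it voices to [v]. /mifiasothilefae/ → miviazothilevae.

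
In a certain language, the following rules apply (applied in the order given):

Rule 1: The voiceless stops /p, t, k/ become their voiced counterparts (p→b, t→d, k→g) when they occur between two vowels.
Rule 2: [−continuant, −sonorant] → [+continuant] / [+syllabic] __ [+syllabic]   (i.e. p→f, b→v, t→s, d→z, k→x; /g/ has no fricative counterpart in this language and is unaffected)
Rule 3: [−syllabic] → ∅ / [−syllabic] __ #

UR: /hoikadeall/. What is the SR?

Rule 1 (intervocalic voicing): /k/ is a voiceless stop between vowels /i/ and /a/, so it voices to [g]. /hoikadeall/ → hoigadeall.
Rule 2 (intervocalic spirantization): /d/ is a stop between vowels /a/ and /e/, so it spirantizes to the fricative [z]. /hoigadeall/ → hoigazeall.
Rule 3 (final cluster simplification): /l/ is the second consonant of a word-final cluster /ll/, so it deletes. /hoigazeall/ → hoigazeal.

hoigazeal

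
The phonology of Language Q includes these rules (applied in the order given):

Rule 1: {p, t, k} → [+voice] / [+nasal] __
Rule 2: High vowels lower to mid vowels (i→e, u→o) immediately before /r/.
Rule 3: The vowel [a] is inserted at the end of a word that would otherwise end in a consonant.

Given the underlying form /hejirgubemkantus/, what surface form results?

Rule 1 (post-nasal voicing): /k/ is a voiceless stop immediately after the nasal /m/, so it voices to [g]. /t/ is a voiceless stop immediately after the nasal /n/, so it voices to [d]. /hejirgubemkantus/ → hejirgubemgandus.
Rule 2 (pre-rhotic lowering): /i/ is a high vowel immediately before /r/, so it lowers to [e]. /hejirgubemgandus/ → hejergubemgandus.
Rule 3 (final a-epenthesis): the form ends in the consonant /s/, so [a] is inserted word-finally. /hejergubemgandus/ → hejergubemgandusa.

hejergubemgandusa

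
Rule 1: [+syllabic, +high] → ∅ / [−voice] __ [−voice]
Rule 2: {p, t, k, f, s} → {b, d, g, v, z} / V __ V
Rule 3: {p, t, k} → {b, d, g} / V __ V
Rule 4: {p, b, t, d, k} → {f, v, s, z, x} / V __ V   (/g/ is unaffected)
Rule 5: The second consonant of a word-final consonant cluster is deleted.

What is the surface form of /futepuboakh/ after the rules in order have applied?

Rule 1 (high vowel syncope): /u/ is a high vowel flanked by voiceless consonants /f/ and /t/, so it deletes. /futepuboakh/ → ftepuboakh.
Rule 2 (intervocalic voicing): /p/ is a voiceless obstruent between vowels /e/ and /u/, so it voices to [b]. /ftepuboakh/ → ftebuboakh.
Rule 3 (intervocalic voicing): no segment meets the environment; /ftebuboakh/ is unchanged.
Rule 4 (intervocalic spirantization): /b/ is a stop between vowels /e/ and /u/, so it spirantizes to the fricative [v]. /b/ is a stop between vowels /u/ and /o/, so it spirantizes to the fricative [v]. /ftebuboakh/ → ftevuvoakh.
Rule 5 (final cluster simplification): /h/ is the second consonant of a word-final cluster /kh/, so it deletes. /ftevuvoakh/ → ftevuvoak.

ftevuvoak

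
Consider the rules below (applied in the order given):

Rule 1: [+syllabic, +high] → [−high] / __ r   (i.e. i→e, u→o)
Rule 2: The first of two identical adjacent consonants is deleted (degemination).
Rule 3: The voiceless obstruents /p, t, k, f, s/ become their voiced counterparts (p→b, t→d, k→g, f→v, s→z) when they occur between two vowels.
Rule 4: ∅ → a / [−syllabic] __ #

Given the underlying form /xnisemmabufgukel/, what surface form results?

Rule 1 (pre-rhotic lowering): no segment meets the environment; /xnisemmabufgukel/ is unchanged.
Rule 2 (degemination): /mm/ is a geminate; the first /m/ deletes. /xnisemmabufgukel/ → xnisemabufgukel.
Rule 3 (intervocalic voicing): /s/ is a voiceless obstruent between vowels /i/ and /e/, so it voices to [z]. /k/ is a voiceless obstruent between vowels /u/ and /e/, so it voices to [g]. /xnisemabufgukel/ → xnizemabufgugel.
Rule 4 (final a-epenthesis): the form ends in the consonant /l/, so [a] is inserted word-finally. /xnizemabufgugel/ → xnizemabufgugela.

xnizemabufgugela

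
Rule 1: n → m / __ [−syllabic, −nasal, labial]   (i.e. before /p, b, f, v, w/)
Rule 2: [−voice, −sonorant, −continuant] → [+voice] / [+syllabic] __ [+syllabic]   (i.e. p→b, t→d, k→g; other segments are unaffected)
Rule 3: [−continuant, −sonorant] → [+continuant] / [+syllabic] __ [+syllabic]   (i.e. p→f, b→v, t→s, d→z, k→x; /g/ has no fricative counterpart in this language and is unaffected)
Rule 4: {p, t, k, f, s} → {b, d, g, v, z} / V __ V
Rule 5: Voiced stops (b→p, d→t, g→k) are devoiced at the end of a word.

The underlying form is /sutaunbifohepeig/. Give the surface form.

suzaumbivoheveik

Rule 1 (nasal place assimilation): /n/ precedes the labial consonant /b/, so it assimilates in place to [m]. /sutaunbifohepeig/ → sutaumbifohepeig.
Rule 2 (intervocalic voicing): /t/ is a voiceless stop between vowels /u/ and /a/, so it voices to [d]. /p/ is a voiceless stop between vowels /e/ and /e/, so it voices to [b]. /sutaumbifohepeig/ → sudaumbifohebeig.
Rule 3 (intervocalic spirantization): /d/ is a stop between vowels /u/ and /a/, so it spirantizes to the fricative [z]. /b/ is a stop between vowels /e/ and /e/, so it spirantizes to the fricative [v]. /sudaumbifohebeig/ → suzaumbifoheveig.
Rule 4 (intervocalic voicing): /f/ is a voiceless obstruent between vowels /i/ and /o/, so it voices to [v]. /suzaumbifoheveig/ → suzaumbivoheveig.
Rule 5 (final devoicing): /g/ is a voiced stop in word-final position, so it devoices to [k]. /suzaumbivoheveig/ → suzaumbivoheveik.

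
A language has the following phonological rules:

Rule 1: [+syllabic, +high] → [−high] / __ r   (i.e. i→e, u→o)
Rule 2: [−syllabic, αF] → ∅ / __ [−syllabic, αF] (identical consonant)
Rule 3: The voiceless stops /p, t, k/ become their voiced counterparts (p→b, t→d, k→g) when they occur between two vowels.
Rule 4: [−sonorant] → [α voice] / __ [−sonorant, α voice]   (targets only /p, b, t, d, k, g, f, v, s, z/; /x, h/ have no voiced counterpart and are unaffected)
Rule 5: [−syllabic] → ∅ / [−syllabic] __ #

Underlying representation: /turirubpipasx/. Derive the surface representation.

Rule 1 (pre-rhotic lowering): /u/ is a high vowel immediately before /r/, so it lowers to [o]. /i/ is a high vowel immediately before /r/, so it lowers to [e]. /turirubpipasx/ → torerubpipasx.
Rule 2 (degemination): no segment meets the environment; /torerubpipasx/ is unchanged.
Rule 3 (intervocalic voicing): /p/ is a voiceless stop between vowels /i/ and /a/, so it voices to [b]. /torerubpipasx/ → torerubpibasx.
Rule 4 (regressive voicing assimilation): /b/ precedes the voiceless obstruent /p/, so it devoices to [p] by assimilation. /torerubpibasx/ → toreruppibasx.
Rule 5 (final cluster simplification): /x/ is the second consonant of a word-final cluster /sx/, so it deletes. /toreruppibasx/ → toreruppibas.

toreruppibas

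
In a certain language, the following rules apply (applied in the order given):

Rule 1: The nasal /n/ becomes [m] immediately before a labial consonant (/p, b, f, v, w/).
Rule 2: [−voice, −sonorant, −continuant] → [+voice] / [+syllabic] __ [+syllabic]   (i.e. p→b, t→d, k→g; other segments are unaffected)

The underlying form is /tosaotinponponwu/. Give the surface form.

tosaodimpompomwu

Rule 1 (nasal place assimilation): /n/ precedes the labial consonant /p/, so it assimilates in place to [m]. /n/ precedes the labial consonant /p/, so it assimilates in place to [m]. /n/ precedes the labial consonant /w/, so it assimilates in place to [m]. /tosaotinponponwu/ → tosaotimpompomwu.
Rule 2 (intervocalic voicing): /t/ is a voiceless stop between vowels /o/ and /i/, so it voices to [d]. /tosaotimpompomwu/ → tosaodimpompomwu.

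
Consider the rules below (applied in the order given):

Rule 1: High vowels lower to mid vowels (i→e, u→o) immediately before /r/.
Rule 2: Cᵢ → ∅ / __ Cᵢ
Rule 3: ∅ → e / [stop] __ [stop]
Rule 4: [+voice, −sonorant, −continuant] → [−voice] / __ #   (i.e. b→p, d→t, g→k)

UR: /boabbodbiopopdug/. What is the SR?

boabodebiopopeduk

Rule 1 (pre-rhotic lowering): no segment meets the environment; /boabbodbiopopdug/ is unchanged.
Rule 2 (degemination): /bb/ is a geminate; the first /b/ deletes. /boabbodbiopopdug/ → boabodbiopopdug.
Rule 3 (stop-cluster e-epenthesis): /d/ and /b/ form a stop–stop cluster, so [e] is inserted between them. /p/ and /d/ form a stop–stop cluster, so [e] is inserted between them. /boabodbiopopdug/ → boabodebiopopedug.
Rule 4 (final devoicing): /g/ is a voiced stop in word-final position, so it devoices to [k]. /boabodebiopopedug/ → boabodebiopopeduk.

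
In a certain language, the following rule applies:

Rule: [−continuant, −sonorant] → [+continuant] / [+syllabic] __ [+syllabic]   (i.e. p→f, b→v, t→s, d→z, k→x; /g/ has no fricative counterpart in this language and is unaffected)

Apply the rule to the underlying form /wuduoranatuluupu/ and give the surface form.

wuzuoranasuluufu

/d/ is a stop between vowels /u/ and /u/, so it spirantizes to the fricative [z].
/t/ is a stop between vowels /a/ and /u/, so it spirantizes to the fricative [s].
/p/ is a stop between vowels /u/ and /u/, so it spirantizes to the fricative [f].
Surface form: [wuzuoranasuluufu].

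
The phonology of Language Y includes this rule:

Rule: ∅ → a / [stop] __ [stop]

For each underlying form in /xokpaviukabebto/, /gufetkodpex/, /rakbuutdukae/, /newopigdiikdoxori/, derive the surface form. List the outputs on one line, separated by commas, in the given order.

/xokpaviukabebto/: /k/ and /p/ form a stop–stop cluster, so [a] is inserted between them. /b/ and /t/ form a stop–stop cluster, so [a] is inserted between them. → [xokapaviukabebato].
/gufetkodpex/: /t/ and /k/ form a stop–stop cluster, so [a] is inserted between them. /d/ and /p/ form a stop–stop cluster, so [a] is inserted between them. → [gufetakodapex].
/rakbuutdukae/: /k/ and /b/ form a stop–stop cluster, so [a] is inserted between them. /t/ and /d/ form a stop–stop cluster, so [a] is inserted between them. → [rakabuutadukae].
/newopigdiikdoxori/: /g/ and /d/ form a stop–stop cluster, so [a] is inserted between them. /k/ and /d/ form a stop–stop cluster, so [a] is inserted between them. → [newopigadiikadoxori].

xokapaviukabebato, gufetakodapex, rakabuutadukae, newopigadiikadoxori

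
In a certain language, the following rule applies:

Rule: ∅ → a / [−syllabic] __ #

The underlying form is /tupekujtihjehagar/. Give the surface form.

tupekujtihjehagara

the form ends in the consonant /r/, so [a] is inserted word-finally.
Surface form: [tupekujtihjehagara].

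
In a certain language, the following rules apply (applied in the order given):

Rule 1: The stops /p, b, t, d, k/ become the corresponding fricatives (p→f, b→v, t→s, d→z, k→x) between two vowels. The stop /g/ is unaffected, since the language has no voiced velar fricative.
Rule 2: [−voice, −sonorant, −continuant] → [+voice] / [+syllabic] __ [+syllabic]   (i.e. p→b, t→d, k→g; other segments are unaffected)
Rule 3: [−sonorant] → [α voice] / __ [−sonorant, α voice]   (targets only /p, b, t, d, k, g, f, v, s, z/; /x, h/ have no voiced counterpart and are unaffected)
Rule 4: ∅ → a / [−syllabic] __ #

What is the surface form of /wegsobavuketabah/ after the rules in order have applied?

Rule 1 (intervocalic spirantization): /b/ is a stop between vowels /o/ and /a/, so it spirantizes to the fricative [v]. /k/ is a stop between vowels /u/ and /e/, so it spirantizes to the fricative [x]. /t/ is a stop between vowels /e/ and /a/, so it spirantizes to the fricative [s]. /b/ is a stop between vowels /a/ and /a/, so it spirantizes to the fricative [v]. /wegsobavuketabah/ → wegsovavuxesavah.
Rule 2 (intervocalic voicing): no segment meets the environment; /wegsovavuxesavah/ is unchanged.
Rule 3 (regressive voicing assimilation): /g/ precedes the voiceless obstruent /s/, so it devoices to [k] by assimilation. /wegsovavuxesavah/ → weksovavuxesavah.
Rule 4 (final a-epenthesis): the form ends in the consonant /h/, so [a] is inserted word-finally. /weksovavuxesavah/ → weksovavuxesavaha.

weksovavuxesavaha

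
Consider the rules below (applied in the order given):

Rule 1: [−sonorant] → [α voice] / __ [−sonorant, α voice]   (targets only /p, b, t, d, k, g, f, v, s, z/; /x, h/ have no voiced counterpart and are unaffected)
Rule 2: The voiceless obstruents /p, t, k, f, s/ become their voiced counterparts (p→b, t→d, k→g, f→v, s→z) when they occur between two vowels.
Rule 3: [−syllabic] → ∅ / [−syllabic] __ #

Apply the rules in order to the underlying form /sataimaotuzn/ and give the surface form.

Rule 1 (regressive voicing assimilation): no segment meets the environment; /sataimaotuzn/ is unchanged.
Rule 2 (intervocalic voicing): /t/ is a voiceless obstruent between vowels /a/ and /a/, so it voices to [d]. /t/ is a voiceless obstruent between vowels /o/ and /u/, so it voices to [d]. /sataimaotuzn/ → sadaimaoduzn.
Rule 3 (final cluster simplification): /n/ is the second consonant of a word-final cluster /zn/, so it deletes. /sadaimaoduzn/ → sadaimaoduz.

sadaimaoduz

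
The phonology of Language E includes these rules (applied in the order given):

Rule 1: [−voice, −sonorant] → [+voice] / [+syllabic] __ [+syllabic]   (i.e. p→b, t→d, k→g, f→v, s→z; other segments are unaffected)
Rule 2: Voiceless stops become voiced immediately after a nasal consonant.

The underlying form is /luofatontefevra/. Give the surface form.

Rule 1 (intervocalic voicing): /f/ is a voiceless obstruent between vowels /o/ and /a/, so it voices to [v]. /t/ is a voiceless obstruent between vowels /a/ and /o/, so it voices to [d]. /f/ is a voiceless obstruent between vowels /e/ and /e/, so it voices to [v]. /luofatontefevra/ → luovadontevevra.
Rule 2 (post-nasal voicing): /t/ is a voiceless stop immediately after the nasal /n/, so it voices to [d]. /luovadontevevra/ → luovadondevevra.

luovadondevevra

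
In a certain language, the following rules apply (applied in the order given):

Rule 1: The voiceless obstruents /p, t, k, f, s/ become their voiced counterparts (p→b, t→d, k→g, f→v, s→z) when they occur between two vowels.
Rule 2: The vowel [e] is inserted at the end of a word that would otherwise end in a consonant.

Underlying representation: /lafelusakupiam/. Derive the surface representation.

Rule 1 (intervocalic voicing): /f/ is a voiceless obstruent between vowels /a/ and /e/, so it voices to [v]. /s/ is a voiceless obstruent between vowels /u/ and /a/, so it voices to [z]. /k/ is a voiceless obstruent between vowels /a/ and /u/, so it voices to [g]. /p/ is a voiceless obstruent between vowels /u/ and /i/, so it voices to [b]. /lafelusakupiam/ → laveluzagubiam.
Rule 2 (final e-epenthesis): the form ends in the consonant /m/, so [e] is inserted word-finally. /laveluzagubiam/ → laveluzagubiame.

laveluzagubiame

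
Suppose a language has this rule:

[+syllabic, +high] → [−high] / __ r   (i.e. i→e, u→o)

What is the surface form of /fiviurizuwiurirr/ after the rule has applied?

/u/ is a high vowel immediately before /r/, so it lowers to [o].
/u/ is a high vowel immediately before /r/, so it lowers to [o].
/i/ is a high vowel immediately before /r/, so it lowers to [e].
The other instances of /i/, /u/ do not occur in the required environment and remain unchanged.
Surface form: [fiviorizuwiorerr].

fiviorizuwiorerr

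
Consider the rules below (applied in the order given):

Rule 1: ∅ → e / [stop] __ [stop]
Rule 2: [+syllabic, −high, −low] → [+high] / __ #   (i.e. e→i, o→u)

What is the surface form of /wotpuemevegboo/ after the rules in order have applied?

Rule 1 (stop-cluster e-epenthesis): /t/ and /p/ form a stop–stop cluster, so [e] is inserted between them. /g/ and /b/ form a stop–stop cluster, so [e] is inserted between them. /wotpuemevegboo/ → wotepuemevegeboo.
Rule 2 (final vowel raising): /o/ is a mid vowel in word-final position, so it raises to [u]. /wotepuemevegeboo/ → wotepuemevegebou.

wotepuemevegebou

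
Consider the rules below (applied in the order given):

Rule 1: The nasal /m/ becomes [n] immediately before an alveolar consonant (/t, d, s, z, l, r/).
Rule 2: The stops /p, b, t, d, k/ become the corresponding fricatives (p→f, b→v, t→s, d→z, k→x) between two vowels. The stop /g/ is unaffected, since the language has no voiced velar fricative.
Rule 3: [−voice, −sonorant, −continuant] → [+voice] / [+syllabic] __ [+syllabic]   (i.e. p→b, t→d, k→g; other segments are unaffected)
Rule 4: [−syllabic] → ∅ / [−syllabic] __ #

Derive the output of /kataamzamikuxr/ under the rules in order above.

kasaanzamixux

Rule 1 (nasal place assimilation): /m/ precedes the alveolar consonant /z/, so it assimilates in place to [n]. /kataamzamikuxr/ → kataanzamikuxr.
Rule 2 (intervocalic spirantization): /t/ is a stop between vowels /a/ and /a/, so it spirantizes to the fricative [s]. /k/ is a stop between vowels /i/ and /u/, so it spirantizes to the fricative [x]. /kataanzamikuxr/ → kasaanzamixuxr.
Rule 3 (intervocalic voicing): no segment meets the environment; /kasaanzamixuxr/ is unchanged.
Rule 4 (final cluster simplification): /r/ is the second consonant of a word-final cluster /xr/, so it deletes. /kasaanzamixuxr/ → kasaanzamixux.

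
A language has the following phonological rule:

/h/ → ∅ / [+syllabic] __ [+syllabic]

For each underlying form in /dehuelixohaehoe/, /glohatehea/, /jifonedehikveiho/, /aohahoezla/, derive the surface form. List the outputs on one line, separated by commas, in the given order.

/dehuelixohaehoe/: /h/ occurs between vowels /e/ and /u/, so it deletes. /h/ occurs between vowels /o/ and /a/, so it deletes. /h/ occurs between vowels /e/ and /o/, so it deletes. → [deuelixoaeoe].
/glohatehea/: /h/ occurs between vowels /o/ and /a/, so it deletes. /h/ occurs between vowels /e/ and /e/, so it deletes. → [gloateea].
/jifonedehikveiho/: /h/ occurs between vowels /e/ and /i/, so it deletes. /h/ occurs between vowels /i/ and /o/, so it deletes. → [jifonedeikveio].
/aohahoezla/: /h/ occurs between vowels /o/ and /a/, so it deletes. /h/ occurs between vowels /a/ and /o/, so it deletes. → [aoaoezla].

deuelixoaeoe, gloateea, jifonedeikveio, aoaoezla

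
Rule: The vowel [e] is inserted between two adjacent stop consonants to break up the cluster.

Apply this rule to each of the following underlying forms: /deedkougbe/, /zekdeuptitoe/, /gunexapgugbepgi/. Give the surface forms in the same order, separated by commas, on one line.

/deedkougbe/: /d/ and /k/ form a stop–stop cluster, so [e] is inserted between them. /g/ and /b/ form a stop–stop cluster, so [e] is inserted between them. → [deedekougebe].
/zekdeuptitoe/: /k/ and /d/ form a stop–stop cluster, so [e] is inserted between them. /p/ and /t/ form a stop–stop cluster, so [e] is inserted between them. → [zekedeupetitoe].
/gunexapgugbepgi/: /p/ and /g/ form a stop–stop cluster, so [e] is inserted between them. /g/ and /b/ form a stop–stop cluster, so [e] is inserted between them. /p/ and /g/ form a stop–stop cluster, so [e] is inserted between them. → [gunexapegugebepegi].

deedekougebe, zekedeupetitoe, gunexapegugebepegi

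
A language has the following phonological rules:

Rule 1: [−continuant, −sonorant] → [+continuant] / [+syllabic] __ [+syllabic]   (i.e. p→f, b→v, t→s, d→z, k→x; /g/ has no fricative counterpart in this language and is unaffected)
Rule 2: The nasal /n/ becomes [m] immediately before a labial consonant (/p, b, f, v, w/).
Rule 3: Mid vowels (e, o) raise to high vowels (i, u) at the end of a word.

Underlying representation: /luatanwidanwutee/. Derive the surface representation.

Rule 1 (intervocalic spirantization): /t/ is a stop between vowels /a/ and /a/, so it spirantizes to the fricative [s]. /d/ is a stop between vowels /i/ and /a/, so it spirantizes to the fricative [z]. /t/ is a stop between vowels /u/ and /e/, so it spirantizes to the fricative [s]. /luatanwidanwutee/ → luasanwizanwusee.
Rule 2 (nasal place assimilation): /n/ precedes the labial consonant /w/, so it assimilates in place to [m]. /n/ precedes the labial consonant /w/, so it assimilates in place to [m]. /luasanwizanwusee/ → luasamwizamwusee.
Rule 3 (final vowel raising): /e/ is a mid vowel in word-final position, so it raises to [i]. /luasamwizamwusee/ → luasamwizamwusei.

luasamwizamwusei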